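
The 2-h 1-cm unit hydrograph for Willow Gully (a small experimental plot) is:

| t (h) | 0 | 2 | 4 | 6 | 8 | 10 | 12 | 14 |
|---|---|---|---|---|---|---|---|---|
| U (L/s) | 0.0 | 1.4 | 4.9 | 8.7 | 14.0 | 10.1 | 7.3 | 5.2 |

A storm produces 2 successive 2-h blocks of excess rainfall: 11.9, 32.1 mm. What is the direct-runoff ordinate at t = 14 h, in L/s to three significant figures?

Q ≈ 29.6 L/s

By discrete convolution, Q_j = Σ (P_i / 10 mm) · U_{j−i}.
At t = 14 h (j=7): Q = (11.9/10)·5.2 + (32.1/10)·7.3 = 29.6 L/s.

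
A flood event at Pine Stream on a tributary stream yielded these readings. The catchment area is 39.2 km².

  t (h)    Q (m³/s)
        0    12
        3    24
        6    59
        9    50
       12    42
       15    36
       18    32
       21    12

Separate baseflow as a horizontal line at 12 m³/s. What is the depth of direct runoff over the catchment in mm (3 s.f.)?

d ≈ 47.1 mm

Direct runoff: 0.0, 12.0, 47.0, 38.0, 30.0, 24.0, 20.0, 0.0 m³/s; ΣQ_DR = 171.0 m³/s.
V = ΣQ_DR · Δt = 171.0 × 10800 s = 1.847 × 10^6 m³.
Over A = 39.2 km², depth = V / A = 47.1 mm.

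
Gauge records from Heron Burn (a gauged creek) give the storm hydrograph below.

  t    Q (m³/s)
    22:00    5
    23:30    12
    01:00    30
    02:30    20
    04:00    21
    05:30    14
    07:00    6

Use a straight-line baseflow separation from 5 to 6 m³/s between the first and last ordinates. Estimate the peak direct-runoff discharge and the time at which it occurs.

Q_p = 24.67 m³/s at t = 01:00

Subtracting baseflow gives direct-runoff ordinates: 0.00, 6.83, 24.67, 14.50, 15.33, 8.17, 0.00 m³/s.
The maximum is 24.67 m³/s, occurring at the reading for t = 01:00.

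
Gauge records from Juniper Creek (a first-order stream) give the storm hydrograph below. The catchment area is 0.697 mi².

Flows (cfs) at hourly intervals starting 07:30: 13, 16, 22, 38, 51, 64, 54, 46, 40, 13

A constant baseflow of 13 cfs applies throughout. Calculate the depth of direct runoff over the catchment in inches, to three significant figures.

Direct runoff: 0.0, 3.0, 9.0, 25.0, 38.0, 51.0, 41.0, 33.0, 27.0, 0.0 cfs; ΣQ_DR = 227.0 cfs.
V = ΣQ_DR · Δt = 227.0 × 3600 s = 8.172 × 10^5 ft³.
Over A = 0.697 mi², depth = V / A = 0.505 in.

d ≈ 0.505 in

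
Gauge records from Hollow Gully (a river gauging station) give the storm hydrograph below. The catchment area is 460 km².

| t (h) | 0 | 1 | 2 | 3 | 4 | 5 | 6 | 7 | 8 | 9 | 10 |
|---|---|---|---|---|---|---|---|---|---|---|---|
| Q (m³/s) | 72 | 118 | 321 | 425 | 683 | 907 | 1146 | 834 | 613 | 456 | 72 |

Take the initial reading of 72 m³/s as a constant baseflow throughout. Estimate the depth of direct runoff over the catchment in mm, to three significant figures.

d ≈ 38.0 mm

Direct runoff: 0.0, 46.0, 249.0, 353.0, 611.0, 835.0, 1074.0, 762.0, 541.0, 384.0, 0.0 m³/s; ΣQ_DR = 4855 m³/s.
V = ΣQ_DR · Δt = 4855 × 3600 s = 1.748 × 10^7 m³.
Over A = 460 km², depth = V / A = 38.0 mm.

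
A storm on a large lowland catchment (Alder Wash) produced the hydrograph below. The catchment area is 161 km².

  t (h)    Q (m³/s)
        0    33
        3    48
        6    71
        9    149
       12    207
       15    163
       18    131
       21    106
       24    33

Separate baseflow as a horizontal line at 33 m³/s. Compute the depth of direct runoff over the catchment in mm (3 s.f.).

Direct runoff: 0.0, 15.0, 38.0, 116.0, 174.0, 130.0, 98.0, 73.0, 0.0 m³/s; ΣQ_DR = 644.0 m³/s.
V = ΣQ_DR · Δt = 644.0 × 10800 s = 6.955 × 10^6 m³.
Over A = 161 km², depth = V / A = 43.2 mm.

d ≈ 43.2 mm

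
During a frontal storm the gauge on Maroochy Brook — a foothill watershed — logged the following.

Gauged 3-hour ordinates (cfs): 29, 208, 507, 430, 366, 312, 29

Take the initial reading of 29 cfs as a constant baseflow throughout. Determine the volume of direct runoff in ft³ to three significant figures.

Direct-runoff ordinates (Q − Q_b): 0.0, 179.0, 478.0, 401.0, 337.0, 283.0, 0.0 cfs.
ΣQ_DR = 1678 cfs.
With Δt = 3 h = 10800 s, V = ΣQ_DR · Δt = 1678 × 10800 = 1.81 × 10^7 ft³.

V ≈ 1.81 × 10^7 ft³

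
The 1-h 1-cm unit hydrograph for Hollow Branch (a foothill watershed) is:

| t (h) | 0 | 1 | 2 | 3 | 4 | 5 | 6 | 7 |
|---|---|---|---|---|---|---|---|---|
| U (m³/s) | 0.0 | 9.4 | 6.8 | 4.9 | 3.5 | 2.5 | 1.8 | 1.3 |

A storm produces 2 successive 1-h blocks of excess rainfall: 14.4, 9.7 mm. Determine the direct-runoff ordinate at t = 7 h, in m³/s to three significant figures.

By discrete convolution, Q_j = Σ (P_i / 10 mm) · U_{j−i}.
At t = 7 h (j=7): Q = (14.4/10)·1.3 + (9.7/10)·1.8 = 3.62 m³/s.

Q ≈ 3.62 m³/s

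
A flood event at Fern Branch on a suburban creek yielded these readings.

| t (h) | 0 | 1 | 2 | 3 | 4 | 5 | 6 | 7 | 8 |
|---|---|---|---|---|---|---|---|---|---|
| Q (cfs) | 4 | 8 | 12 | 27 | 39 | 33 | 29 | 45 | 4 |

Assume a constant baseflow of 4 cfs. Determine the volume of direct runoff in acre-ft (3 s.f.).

Direct-runoff ordinates (Q − Q_b): 0.0, 4.0, 8.0, 23.0, 35.0, 29.0, 25.0, 41.0, 0.0 cfs.
ΣQ_DR = 165.0 cfs.
With Δt = 1 h = 3600 s, V = ΣQ_DR · Δt = 165.0 × 3600 = 5.94 × 10^5 ft³ = 13.6 acre-ft.

V ≈ 13.6 acre-ft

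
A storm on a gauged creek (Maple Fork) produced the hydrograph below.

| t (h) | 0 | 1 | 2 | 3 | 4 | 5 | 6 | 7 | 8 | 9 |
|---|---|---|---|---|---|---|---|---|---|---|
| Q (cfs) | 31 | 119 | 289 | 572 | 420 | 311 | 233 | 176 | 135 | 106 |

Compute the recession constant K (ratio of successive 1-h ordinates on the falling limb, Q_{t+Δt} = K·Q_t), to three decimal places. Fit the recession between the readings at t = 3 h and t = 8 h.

Using the recession-limb readings at t = 3 h and t = 8 h: Q falls from 572 to 135 cfs over 5 intervals.
K = (Q₂/Q₁)^(1/5) = (135/572)^(1/5) = 0.749.

K ≈ 0.749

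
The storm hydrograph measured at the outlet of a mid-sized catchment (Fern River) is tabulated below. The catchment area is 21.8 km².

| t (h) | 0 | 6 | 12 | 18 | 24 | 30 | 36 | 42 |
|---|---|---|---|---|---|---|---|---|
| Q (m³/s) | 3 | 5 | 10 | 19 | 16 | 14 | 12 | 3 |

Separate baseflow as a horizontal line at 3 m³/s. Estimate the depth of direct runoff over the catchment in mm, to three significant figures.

Direct runoff: 0.0, 2.0, 7.0, 16.0, 13.0, 11.0, 9.0, 0.0 m³/s; ΣQ_DR = 58.00 m³/s.
V = ΣQ_DR · Δt = 58.00 × 21600 s = 1.253 × 10^6 m³.
Over A = 21.8 km², depth = V / A = 57.5 mm.

d ≈ 57.5 mm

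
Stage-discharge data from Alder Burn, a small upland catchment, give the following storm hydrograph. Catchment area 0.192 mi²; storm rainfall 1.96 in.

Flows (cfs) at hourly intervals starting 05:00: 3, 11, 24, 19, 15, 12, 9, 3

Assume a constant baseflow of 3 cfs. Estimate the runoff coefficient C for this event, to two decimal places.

ΣQ_DR = 72.00 cfs; V = ΣQ_DR·Δt = 2.592 × 10^5 ft³.
Runoff depth d = V / A = 0.5811 in.
C = d / P = 0.5811 / 1.96 = 0.30.

C ≈ 0.30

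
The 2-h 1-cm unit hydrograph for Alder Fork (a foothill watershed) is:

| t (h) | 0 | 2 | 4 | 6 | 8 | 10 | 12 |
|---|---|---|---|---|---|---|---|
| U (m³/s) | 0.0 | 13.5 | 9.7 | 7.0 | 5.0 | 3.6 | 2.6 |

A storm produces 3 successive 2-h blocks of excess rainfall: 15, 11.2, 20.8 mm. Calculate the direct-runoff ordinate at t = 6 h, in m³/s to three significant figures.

By discrete convolution, Q_j = Σ (P_i / 10 mm) · U_{j−i}.
At t = 6 h (j=3): Q = (15/10)·7.0 + (11.2/10)·9.7 + (20.8/10)·13.5 = 49.4 m³/s.

Q ≈ 49.4 m³/s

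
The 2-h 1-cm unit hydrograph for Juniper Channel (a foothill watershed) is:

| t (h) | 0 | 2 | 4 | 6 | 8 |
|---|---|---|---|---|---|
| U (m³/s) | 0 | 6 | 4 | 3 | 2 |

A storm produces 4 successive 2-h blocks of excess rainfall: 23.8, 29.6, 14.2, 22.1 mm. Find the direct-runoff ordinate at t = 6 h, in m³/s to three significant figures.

By discrete convolution, Q_j = Σ (P_i / 10 mm) · U_{j−i}.
At t = 6 h (j=3): Q = (23.8/10)·3 + (29.6/10)·4 + (14.2/10)·6 + (22.1/10)·0 = 27.5 m³/s.

Q ≈ 27.5 m³/s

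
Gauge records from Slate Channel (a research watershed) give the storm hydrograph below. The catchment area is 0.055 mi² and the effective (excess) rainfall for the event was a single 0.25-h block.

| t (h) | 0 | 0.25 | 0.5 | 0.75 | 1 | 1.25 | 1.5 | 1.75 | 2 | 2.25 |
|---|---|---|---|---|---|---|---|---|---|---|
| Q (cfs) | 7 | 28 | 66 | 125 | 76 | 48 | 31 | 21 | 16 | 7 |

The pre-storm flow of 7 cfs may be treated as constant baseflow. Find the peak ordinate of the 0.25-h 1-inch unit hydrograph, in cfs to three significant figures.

Direct runoff: 0.0, 21.0, 59.0, 118.0, 69.0, 41.0, 24.0, 14.0, 9.0, 0.0 cfs; ΣQ_DR = 355.0 cfs, peak = 118.0 cfs.
Runoff depth d = ΣQ_DR·Δt / A = 355.0 × 900 / (0.055 mi²) = 2.500 in.
The 1-inch UH is the DRH scaled by (1 in)/d, so U_p = 118.0 × 1/2.500 = 47.2 cfs.

U_p ≈ 47.2 cfs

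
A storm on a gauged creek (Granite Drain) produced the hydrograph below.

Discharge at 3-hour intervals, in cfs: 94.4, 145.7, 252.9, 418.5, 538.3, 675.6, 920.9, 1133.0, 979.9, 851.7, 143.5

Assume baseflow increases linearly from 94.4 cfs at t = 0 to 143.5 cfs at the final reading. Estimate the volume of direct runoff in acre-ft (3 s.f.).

V ≈ 1200 acre-ft

Direct-runoff ordinates (Q − Q_b): 0.00, 46.39, 148.68, 309.37, 424.26, 556.65, 797.04, 1004.23, 846.22, 713.11, 0.00 cfs.
ΣQ_DR = 4846 cfs.
With Δt = 3 h = 10800 s, V = ΣQ_DR · Δt = 4846 × 10800 = 5.23 × 10^7 ft³ = 1200 acre-ft.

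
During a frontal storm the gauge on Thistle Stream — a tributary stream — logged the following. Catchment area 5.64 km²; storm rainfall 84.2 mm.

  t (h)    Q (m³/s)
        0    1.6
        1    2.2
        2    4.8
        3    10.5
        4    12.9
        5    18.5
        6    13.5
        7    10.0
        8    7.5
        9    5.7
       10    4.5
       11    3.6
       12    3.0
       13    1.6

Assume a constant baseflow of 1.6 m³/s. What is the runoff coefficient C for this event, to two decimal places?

ΣQ_DR = 77.50 m³/s; V = ΣQ_DR·Δt = 2.790 × 10^5 m³.
Runoff depth d = V / A = 49.47 mm.
C = d / P = 49.47 / 84.2 = 0.59.

C ≈ 0.59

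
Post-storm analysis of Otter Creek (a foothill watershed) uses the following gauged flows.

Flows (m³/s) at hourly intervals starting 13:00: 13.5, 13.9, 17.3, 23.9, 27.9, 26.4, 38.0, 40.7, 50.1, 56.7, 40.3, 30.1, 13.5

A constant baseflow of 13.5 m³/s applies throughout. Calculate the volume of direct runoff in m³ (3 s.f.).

Direct-runoff ordinates (Q − Q_b): 0.0, 0.4, 3.8, 10.4, 14.4, 12.9, 24.5, 27.2, 36.6, 43.2, 26.8, 16.6, 0.0 m³/s.
ΣQ_DR = 216.8 m³/s.
With Δt = 1 h = 3600 s, V = ΣQ_DR · Δt = 216.8 × 3600 = 7.80 × 10^5 m³.

V ≈ 7.80 × 10^5 m³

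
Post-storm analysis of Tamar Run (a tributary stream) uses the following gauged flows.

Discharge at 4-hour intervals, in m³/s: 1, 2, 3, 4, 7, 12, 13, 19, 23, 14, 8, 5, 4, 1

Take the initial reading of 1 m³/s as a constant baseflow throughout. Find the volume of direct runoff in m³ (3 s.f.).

Direct-runoff ordinates (Q − Q_b): 0.0, 1.0, 2.0, 3.0, 6.0, 11.0, 12.0, 18.0, 22.0, 13.0, 7.0, 4.0, 3.0, 0.0 m³/s.
ΣQ_DR = 102.0 m³/s.
With Δt = 4 h = 14400 s, V = ΣQ_DR · Δt = 102.0 × 14400 = 1.47 × 10^6 m³.

V ≈ 1.47 × 10^6 m³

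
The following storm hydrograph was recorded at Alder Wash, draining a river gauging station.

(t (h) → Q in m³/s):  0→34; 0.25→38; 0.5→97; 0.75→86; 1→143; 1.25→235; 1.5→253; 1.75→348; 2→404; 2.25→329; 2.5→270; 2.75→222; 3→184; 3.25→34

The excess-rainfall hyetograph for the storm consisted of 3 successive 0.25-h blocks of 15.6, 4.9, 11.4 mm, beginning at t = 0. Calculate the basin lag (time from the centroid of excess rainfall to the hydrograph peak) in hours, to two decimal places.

Centroid of excess rainfall: t_c = Σ P_i·t̄_i / ΣP_i = 0.3421 h (block centres at 0.125, 0.375, 0.625 h).
Hydrograph peak occurs at t = 2 h, so basin lag t_L = 2 − 0.3421 = 1.66 h.

t_L ≈ 1.66 h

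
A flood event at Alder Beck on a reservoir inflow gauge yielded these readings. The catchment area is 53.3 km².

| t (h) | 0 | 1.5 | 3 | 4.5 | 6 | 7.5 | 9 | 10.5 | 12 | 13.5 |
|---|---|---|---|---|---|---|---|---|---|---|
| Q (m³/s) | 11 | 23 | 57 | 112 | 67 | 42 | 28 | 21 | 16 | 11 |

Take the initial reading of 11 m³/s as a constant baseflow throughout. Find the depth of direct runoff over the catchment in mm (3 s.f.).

d ≈ 28.2 mm

Direct runoff: 0.0, 12.0, 46.0, 101.0, 56.0, 31.0, 17.0, 10.0, 5.0, 0.0 m³/s; ΣQ_DR = 278.0 m³/s.
V = ΣQ_DR · Δt = 278.0 × 5400 s = 1.501 × 10^6 m³.
Over A = 53.3 km², depth = V / A = 28.2 mm.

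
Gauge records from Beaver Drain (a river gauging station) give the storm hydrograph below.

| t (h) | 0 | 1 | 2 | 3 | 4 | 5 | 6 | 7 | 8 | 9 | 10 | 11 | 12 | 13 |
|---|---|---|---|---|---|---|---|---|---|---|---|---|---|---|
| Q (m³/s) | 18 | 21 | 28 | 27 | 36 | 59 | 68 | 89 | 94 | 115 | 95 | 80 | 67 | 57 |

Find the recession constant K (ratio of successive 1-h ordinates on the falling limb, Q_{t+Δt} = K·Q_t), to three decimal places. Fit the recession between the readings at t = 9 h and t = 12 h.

K ≈ 0.835

Using the recession-limb readings at t = 9 h and t = 12 h: Q falls from 115 to 67 m³/s over 3 intervals.
K = (Q₂/Q₁)^(1/3) = (67/115)^(1/3) = 0.835.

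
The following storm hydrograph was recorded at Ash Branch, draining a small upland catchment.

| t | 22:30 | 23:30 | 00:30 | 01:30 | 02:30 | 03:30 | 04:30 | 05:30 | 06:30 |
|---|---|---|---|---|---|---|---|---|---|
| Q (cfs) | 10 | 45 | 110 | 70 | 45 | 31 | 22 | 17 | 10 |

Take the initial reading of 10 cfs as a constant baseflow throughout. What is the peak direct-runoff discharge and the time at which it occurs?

Q_p = 100.0 cfs at t = 00:30

Subtracting baseflow gives direct-runoff ordinates: 0.0, 35.0, 100.0, 60.0, 35.0, 21.0, 12.0, 7.0, 0.0 cfs.
The maximum is 100.0 cfs, occurring at the reading for t = 00:30.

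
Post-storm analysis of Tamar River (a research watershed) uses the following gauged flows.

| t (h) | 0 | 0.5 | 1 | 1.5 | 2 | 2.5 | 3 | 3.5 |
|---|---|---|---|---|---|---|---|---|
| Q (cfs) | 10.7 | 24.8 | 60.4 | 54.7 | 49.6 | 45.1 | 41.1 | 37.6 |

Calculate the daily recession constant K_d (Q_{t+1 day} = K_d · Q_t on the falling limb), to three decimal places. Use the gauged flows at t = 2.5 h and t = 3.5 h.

K_d ≈ 0.013

Between t = 2.5 h and t = 3.5 h the flow falls from 45.1 to 37.6 cfs over 2×0.5 h = 1 h.
Per-interval ratio K = (37.6/45.1)^(1/2) = 0.9131; K_d = K^(24/0.5) = 0.013.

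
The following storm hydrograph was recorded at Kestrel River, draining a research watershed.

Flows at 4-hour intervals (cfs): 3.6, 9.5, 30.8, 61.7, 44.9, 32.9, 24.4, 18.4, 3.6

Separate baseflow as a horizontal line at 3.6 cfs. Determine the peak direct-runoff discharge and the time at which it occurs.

Q_p = 58.1 cfs at t = 12 h

Subtracting baseflow gives direct-runoff ordinates: 0.0, 5.9, 27.2, 58.1, 41.3, 29.3, 20.8, 14.8, 0.0 cfs.
The maximum is 58.1 cfs, occurring at the reading for t = 12 h.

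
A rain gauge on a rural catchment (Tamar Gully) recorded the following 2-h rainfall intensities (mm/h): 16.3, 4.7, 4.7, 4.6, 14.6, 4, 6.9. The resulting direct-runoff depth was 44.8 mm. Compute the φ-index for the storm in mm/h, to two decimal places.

Only the 3 blocks with intensity above φ contribute runoff: 16.3, 14.6, 6.9 mm/h.
Σ(I−φ)·Δt = d  ⇒  (16.3+14.6+6.9 − 3φ)·2 = 44.8
φ = (37.80 − 44.8/2) / 3 = 5.13 mm/h.

φ ≈ 5.13 mm/h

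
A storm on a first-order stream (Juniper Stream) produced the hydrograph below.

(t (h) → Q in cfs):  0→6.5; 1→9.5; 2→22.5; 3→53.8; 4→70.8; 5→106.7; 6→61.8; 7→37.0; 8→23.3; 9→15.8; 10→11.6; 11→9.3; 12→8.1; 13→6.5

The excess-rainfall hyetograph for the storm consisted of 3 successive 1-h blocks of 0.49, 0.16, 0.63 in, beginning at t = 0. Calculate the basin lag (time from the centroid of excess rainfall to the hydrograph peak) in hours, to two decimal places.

Centroid of excess rainfall: t_c = Σ P_i·t̄_i / ΣP_i = 1.6094 h (block centres at 0.5, 1.5, 2.5 h).
Hydrograph peak occurs at t = 5 h, so basin lag t_L = 5 − 1.6094 = 3.39 h.

t_L ≈ 3.39 h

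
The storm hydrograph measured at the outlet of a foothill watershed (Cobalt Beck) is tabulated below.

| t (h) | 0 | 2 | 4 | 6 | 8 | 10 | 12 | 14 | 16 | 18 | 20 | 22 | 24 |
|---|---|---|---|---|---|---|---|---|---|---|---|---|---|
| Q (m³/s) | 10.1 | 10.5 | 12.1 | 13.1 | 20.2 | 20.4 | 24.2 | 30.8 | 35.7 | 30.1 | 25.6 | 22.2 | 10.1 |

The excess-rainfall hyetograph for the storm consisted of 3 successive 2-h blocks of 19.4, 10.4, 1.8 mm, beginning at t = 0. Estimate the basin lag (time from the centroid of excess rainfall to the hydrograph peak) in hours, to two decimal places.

t_L ≈ 14.11 h

Centroid of excess rainfall: t_c = Σ P_i·t̄_i / ΣP_i = 1.8861 h (block centres at 1, 3, 5 h).
Hydrograph peak occurs at t = 16 h, so basin lag t_L = 16 − 1.8861 = 14.11 h.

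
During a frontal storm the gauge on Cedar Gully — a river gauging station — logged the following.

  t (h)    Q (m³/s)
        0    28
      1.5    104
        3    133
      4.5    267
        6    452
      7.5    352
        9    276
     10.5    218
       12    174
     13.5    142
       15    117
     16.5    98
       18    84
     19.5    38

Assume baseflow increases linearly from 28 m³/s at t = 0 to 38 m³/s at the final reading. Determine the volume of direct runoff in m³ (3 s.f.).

V ≈ 1.09 × 10^7 m³

Direct-runoff ordinates (Q − Q_b): 0.00, 75.23, 103.46, 236.69, 420.92, 320.15, 243.38, 184.62, 139.85, 107.08, 81.31, 61.54, 46.77, 0.00 m³/s.
ΣQ_DR = 2021 m³/s.
With Δt = 1.5 h = 5400 s, V = ΣQ_DR · Δt = 2021 × 5400 = 1.09 × 10^7 m³.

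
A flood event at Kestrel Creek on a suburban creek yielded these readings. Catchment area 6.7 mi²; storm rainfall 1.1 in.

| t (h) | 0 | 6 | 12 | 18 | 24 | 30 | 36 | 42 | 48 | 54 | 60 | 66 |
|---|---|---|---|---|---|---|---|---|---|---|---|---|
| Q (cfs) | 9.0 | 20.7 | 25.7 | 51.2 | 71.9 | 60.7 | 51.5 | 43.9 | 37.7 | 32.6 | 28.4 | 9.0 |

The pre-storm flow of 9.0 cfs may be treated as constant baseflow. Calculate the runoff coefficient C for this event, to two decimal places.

ΣQ_DR = 334.3 cfs; V = ΣQ_DR·Δt = 7.221 × 10^6 ft³.
Runoff depth d = V / A = 0.4639 in.
C = d / P = 0.4639 / 1.1 = 0.42.

C ≈ 0.42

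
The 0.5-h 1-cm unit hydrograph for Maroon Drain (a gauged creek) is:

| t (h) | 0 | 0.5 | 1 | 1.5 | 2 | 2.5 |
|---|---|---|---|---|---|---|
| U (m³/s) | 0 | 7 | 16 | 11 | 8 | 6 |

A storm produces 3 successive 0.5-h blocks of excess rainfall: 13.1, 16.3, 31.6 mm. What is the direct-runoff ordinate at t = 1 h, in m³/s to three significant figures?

By discrete convolution, Q_j = Σ (P_i / 10 mm) · U_{j−i}.
At t = 1 h (j=2): Q = (13.1/10)·16 + (16.3/10)·7 + (31.6/10)·0 = 32.4 m³/s.

Q ≈ 32.4 m³/s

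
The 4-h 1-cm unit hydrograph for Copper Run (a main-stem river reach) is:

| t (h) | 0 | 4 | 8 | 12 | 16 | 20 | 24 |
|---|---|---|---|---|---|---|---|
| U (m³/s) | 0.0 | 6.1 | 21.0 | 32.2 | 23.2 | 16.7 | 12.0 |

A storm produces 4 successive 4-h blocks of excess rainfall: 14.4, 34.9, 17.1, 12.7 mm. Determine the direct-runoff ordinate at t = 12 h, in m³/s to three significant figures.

By discrete convolution, Q_j = Σ (P_i / 10 mm) · U_{j−i}.
At t = 12 h (j=3): Q = (14.4/10)·32.2 + (34.9/10)·21.0 + (17.1/10)·6.1 + (12.7/10)·0.0 = 130 m³/s.

Q ≈ 130 m³/s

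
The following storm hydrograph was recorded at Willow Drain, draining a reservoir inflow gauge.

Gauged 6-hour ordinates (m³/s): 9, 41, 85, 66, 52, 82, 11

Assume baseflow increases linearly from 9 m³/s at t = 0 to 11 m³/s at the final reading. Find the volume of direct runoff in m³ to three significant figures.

Direct-runoff ordinates (Q − Q_b): 0.00, 31.67, 75.33, 56.00, 41.67, 71.33, 0.00 m³/s.
ΣQ_DR = 276.0 m³/s.
With Δt = 6 h = 21600 s, V = ΣQ_DR · Δt = 276.0 × 21600 = 5.96 × 10^6 m³.

V ≈ 5.96 × 10^6 m³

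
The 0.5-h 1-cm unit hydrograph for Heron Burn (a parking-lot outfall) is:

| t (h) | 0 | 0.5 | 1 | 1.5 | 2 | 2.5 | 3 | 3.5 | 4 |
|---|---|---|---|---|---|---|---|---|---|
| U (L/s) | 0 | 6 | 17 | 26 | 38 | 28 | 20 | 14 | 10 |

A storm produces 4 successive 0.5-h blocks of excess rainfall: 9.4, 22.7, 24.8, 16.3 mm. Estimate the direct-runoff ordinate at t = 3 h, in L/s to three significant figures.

By discrete convolution, Q_j = Σ (P_i / 10 mm) · U_{j−i}.
At t = 3 h (j=6): Q = (9.4/10)·20 + (22.7/10)·28 + (24.8/10)·38 + (16.3/10)·26 = 219 L/s.

Q ≈ 219 L/s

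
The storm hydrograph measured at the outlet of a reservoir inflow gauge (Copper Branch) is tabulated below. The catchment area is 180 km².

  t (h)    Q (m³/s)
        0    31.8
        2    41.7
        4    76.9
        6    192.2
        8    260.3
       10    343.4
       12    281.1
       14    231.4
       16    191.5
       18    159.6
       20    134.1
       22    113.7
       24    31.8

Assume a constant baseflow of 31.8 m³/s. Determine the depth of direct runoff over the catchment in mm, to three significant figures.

Direct runoff: 0.0, 9.9, 45.1, 160.4, 228.5, 311.6, 249.3, 199.6, 159.7, 127.8, 102.3, 81.9, 0.0 m³/s; ΣQ_DR = 1676 m³/s.
V = ΣQ_DR · Δt = 1676 × 7200 s = 1.207 × 10^7 m³.
Over A = 180 km², depth = V / A = 67.0 mm.

d ≈ 67.0 mm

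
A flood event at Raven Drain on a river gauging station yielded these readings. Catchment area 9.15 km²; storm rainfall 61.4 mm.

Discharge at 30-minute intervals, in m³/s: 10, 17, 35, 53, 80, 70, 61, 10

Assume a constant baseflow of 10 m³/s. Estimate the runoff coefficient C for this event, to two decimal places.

ΣQ_DR = 256.0 m³/s; V = ΣQ_DR·Δt = 4.608 × 10^5 m³.
Runoff depth d = V / A = 50.36 mm.
C = d / P = 50.36 / 61.4 = 0.82.

C ≈ 0.82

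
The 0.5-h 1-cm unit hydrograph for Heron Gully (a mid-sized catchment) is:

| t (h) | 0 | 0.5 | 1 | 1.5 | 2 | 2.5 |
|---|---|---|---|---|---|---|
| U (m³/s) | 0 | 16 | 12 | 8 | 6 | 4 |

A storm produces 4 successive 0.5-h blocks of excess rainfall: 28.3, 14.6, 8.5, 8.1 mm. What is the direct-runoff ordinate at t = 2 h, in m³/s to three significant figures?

By discrete convolution, Q_j = Σ (P_i / 10 mm) · U_{j−i}.
At t = 2 h (j=4): Q = (28.3/10)·6 + (14.6/10)·8 + (8.5/10)·12 + (8.1/10)·16 = 51.8 m³/s.

Q ≈ 51.8 m³/s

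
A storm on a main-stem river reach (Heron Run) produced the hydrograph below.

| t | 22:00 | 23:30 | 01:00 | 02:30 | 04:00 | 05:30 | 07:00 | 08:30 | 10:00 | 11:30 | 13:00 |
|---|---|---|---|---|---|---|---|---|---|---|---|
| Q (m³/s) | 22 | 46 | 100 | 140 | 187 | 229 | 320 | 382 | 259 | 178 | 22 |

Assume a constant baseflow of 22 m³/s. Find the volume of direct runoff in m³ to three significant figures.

Direct-runoff ordinates (Q − Q_b): 0.0, 24.0, 78.0, 118.0, 165.0, 207.0, 298.0, 360.0, 237.0, 156.0, 0.0 m³/s.
ΣQ_DR = 1643 m³/s.
With Δt = 1.5 h = 5400 s, V = ΣQ_DR · Δt = 1643 × 5400 = 8.87 × 10^6 m³.

V ≈ 8.87 × 10^6 m³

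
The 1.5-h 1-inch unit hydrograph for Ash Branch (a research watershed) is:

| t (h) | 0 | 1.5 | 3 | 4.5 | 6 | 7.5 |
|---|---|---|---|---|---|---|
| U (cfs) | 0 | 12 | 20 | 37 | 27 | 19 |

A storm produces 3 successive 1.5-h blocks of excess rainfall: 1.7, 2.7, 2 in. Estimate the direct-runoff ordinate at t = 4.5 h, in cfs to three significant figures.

Q ≈ 141 cfs

By discrete convolution, Q_j = Σ (P_i / 1 in) · U_{j−i}.
At t = 4.5 h (j=3): Q = (1.7/1)·37 + (2.7/1)·20 + (2/1)·12 = 141 cfs.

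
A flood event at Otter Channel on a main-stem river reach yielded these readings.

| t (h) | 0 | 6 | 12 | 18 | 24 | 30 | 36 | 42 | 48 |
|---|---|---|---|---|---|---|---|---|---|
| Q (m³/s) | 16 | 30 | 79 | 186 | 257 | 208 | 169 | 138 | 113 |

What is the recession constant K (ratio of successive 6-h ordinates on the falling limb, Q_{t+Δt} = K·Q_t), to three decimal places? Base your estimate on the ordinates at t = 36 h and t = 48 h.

K ≈ 0.818

Using the recession-limb readings at t = 36 h and t = 48 h: Q falls from 169 to 113 m³/s over 2 intervals.
K = (Q₂/Q₁)^(1/2) = (113/169)^(1/2) = 0.818.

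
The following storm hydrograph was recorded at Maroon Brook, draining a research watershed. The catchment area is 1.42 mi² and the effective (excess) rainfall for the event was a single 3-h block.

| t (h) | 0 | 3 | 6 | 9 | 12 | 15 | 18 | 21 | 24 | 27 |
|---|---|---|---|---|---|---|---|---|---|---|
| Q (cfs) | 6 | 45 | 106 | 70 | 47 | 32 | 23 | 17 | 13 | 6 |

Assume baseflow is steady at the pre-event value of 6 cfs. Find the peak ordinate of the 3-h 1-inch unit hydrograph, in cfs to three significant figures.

Direct runoff: 0.0, 39.0, 100.0, 64.0, 41.0, 26.0, 17.0, 11.0, 7.0, 0.0 cfs; ΣQ_DR = 305.0 cfs, peak = 100.0 cfs.
Runoff depth d = ΣQ_DR·Δt / A = 305.0 × 10800 / (1.42 mi²) = 0.9985 in.
The 1-inch UH is the DRH scaled by (1 in)/d, so U_p = 100.0 × 1/0.9985 = 100 cfs.

U_p ≈ 100 cfs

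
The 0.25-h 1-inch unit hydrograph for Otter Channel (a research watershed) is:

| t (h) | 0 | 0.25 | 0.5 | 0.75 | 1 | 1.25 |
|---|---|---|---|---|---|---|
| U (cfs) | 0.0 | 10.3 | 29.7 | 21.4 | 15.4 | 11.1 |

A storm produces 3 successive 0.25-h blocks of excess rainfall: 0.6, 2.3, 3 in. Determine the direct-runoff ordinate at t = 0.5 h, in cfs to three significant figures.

Q ≈ 41.5 cfs

By discrete convolution, Q_j = Σ (P_i / 1 in) · U_{j−i}.
At t = 0.5 h (j=2): Q = (0.6/1)·29.7 + (2.3/1)·10.3 + (3/1)·0.0 = 41.5 cfs.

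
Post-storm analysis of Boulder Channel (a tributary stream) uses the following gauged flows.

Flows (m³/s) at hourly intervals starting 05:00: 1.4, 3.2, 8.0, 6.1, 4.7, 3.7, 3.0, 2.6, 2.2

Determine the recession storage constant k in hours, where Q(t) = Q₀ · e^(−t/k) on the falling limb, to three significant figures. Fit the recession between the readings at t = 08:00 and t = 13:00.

k ≈ 4.90 h

On the falling limb, Q drops from 6.1 to 2.2 m³/s between t = 08:00 and t = 13:00 (Δt = 5 h).
k = −Δt / ln(Q₂/Q₁) = −5 / ln(2.2/6.1) = 4.90 h.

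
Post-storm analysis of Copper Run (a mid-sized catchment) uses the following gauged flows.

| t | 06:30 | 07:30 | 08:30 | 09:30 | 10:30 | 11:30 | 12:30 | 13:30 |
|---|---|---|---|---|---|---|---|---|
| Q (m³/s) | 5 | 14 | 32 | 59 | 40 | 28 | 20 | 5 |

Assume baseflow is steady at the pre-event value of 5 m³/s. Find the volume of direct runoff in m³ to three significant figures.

Direct-runoff ordinates (Q − Q_b): 0.0, 9.0, 27.0, 54.0, 35.0, 23.0, 15.0, 0.0 m³/s.
ΣQ_DR = 163.0 m³/s.
With Δt = 1 h = 3600 s, V = ΣQ_DR · Δt = 163.0 × 3600 = 5.87 × 10^5 m³.

V ≈ 5.87 × 10^5 m³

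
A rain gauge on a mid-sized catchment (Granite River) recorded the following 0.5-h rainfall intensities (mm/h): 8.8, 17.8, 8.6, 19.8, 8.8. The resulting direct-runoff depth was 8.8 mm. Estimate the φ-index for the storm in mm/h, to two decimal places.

φ ≈ 10.00 mm/h

Only the 2 blocks with intensity above φ contribute runoff: 17.8, 19.8 mm/h.
Σ(I−φ)·Δt = d  ⇒  (17.8+19.8 − 2φ)·0.5 = 8.8
φ = (37.60 − 8.8/0.5) / 2 = 10.00 mm/h.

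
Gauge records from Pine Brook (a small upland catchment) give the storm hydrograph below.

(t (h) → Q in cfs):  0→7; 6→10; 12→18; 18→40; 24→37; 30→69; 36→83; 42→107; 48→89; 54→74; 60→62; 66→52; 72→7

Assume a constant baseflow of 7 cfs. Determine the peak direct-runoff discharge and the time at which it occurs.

Q_p = 100.0 cfs at t = 42 h

Subtracting baseflow gives direct-runoff ordinates: 0.0, 3.0, 11.0, 33.0, 30.0, 62.0, 76.0, 100.0, 82.0, 67.0, 55.0, 45.0, 0.0 cfs.
The maximum is 100.0 cfs, occurring at the reading for t = 42 h.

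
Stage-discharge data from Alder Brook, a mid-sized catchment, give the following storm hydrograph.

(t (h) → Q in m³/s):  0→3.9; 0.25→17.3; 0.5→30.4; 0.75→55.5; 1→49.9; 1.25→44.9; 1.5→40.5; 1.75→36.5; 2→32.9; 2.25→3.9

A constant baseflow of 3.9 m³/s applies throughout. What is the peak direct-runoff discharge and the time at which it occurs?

Subtracting baseflow gives direct-runoff ordinates: 0.0, 13.4, 26.5, 51.6, 46.0, 41.0, 36.6, 32.6, 29.0, 0.0 m³/s.
The maximum is 51.6 m³/s, occurring at the reading for t = 0.75 h.

Q_p = 51.6 m³/s at t = 0.75 h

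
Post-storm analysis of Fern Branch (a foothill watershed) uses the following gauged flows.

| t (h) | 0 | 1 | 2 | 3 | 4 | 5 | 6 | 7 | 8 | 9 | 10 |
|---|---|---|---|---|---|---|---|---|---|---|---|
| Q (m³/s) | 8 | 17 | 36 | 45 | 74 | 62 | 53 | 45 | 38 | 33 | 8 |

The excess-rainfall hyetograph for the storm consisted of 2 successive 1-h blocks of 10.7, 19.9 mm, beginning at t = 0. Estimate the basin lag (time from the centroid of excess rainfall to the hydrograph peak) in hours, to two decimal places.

Centroid of excess rainfall: t_c = Σ P_i·t̄_i / ΣP_i = 1.1503 h (block centres at 0.5, 1.5 h).
Hydrograph peak occurs at t = 4 h, so basin lag t_L = 4 − 1.1503 = 2.85 h.

t_L ≈ 2.85 h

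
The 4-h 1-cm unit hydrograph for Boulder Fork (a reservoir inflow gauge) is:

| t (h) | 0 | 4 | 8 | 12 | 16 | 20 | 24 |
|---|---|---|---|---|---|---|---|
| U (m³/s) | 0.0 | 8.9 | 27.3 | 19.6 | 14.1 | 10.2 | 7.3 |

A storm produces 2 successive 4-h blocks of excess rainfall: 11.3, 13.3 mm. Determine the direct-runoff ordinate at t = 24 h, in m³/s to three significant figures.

By discrete convolution, Q_j = Σ (P_i / 10 mm) · U_{j−i}.
At t = 24 h (j=6): Q = (11.3/10)·7.3 + (13.3/10)·10.2 = 21.8 m³/s.

Q ≈ 21.8 m³/s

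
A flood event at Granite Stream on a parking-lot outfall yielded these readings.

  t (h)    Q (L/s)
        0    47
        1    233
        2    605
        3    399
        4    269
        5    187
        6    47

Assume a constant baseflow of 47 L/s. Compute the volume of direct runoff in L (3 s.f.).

V ≈ 5.25 × 10^6 L

Direct-runoff ordinates (Q − Q_b): 0.0, 186.0, 558.0, 352.0, 222.0, 140.0, 0.0 L/s.
ΣQ_DR = 1458 L/s.
With Δt = 1 h = 3600 s, V = ΣQ_DR · Δt = 1458 × 3600 = 5.25 × 10^6 L.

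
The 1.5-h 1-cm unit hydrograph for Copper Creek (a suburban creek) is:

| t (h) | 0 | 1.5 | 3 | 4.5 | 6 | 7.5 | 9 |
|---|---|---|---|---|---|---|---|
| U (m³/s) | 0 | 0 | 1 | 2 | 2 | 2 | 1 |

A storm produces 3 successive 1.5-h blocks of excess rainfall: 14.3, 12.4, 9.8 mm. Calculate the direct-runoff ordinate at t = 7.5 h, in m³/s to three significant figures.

By discrete convolution, Q_j = Σ (P_i / 10 mm) · U_{j−i}.
At t = 7.5 h (j=5): Q = (14.3/10)·2 + (12.4/10)·2 + (9.8/10)·2 = 7.30 m³/s.

Q ≈ 7.30 m³/s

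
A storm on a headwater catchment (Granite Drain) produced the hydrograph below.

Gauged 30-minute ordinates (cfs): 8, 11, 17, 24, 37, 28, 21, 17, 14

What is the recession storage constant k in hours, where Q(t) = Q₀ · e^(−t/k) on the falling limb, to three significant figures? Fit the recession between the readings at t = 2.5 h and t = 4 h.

On the falling limb, Q drops from 28 to 14 cfs between t = 2.5 h and t = 4 h (Δt = 1.5 h).
k = −Δt / ln(Q₂/Q₁) = −1.5 / ln(14/28) = 2.16 h.

k ≈ 2.16 h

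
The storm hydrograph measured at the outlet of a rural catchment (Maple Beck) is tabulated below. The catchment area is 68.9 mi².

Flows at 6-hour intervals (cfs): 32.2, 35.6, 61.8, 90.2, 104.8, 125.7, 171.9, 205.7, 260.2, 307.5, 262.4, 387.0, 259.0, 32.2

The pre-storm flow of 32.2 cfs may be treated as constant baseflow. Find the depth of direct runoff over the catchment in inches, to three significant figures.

d ≈ 0.254 in

Direct runoff: 0.0, 3.4, 29.6, 58.0, 72.6, 93.5, 139.7, 173.5, 228.0, 275.3, 230.2, 354.8, 226.8, 0.0 cfs; ΣQ_DR = 1885 cfs.
V = ΣQ_DR · Δt = 1885 × 21600 s = 4.072 × 10^7 ft³.
Over A = 68.9 mi², depth = V / A = 0.254 in.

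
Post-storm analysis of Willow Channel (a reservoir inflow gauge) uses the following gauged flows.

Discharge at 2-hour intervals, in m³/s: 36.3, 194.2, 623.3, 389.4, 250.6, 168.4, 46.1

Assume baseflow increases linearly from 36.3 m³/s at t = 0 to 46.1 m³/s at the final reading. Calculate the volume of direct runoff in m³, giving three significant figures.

Direct-runoff ordinates (Q − Q_b): 0.00, 156.27, 583.73, 348.20, 207.77, 123.93, 0.00 m³/s.
ΣQ_DR = 1420 m³/s.
With Δt = 2 h = 7200 s, V = ΣQ_DR · Δt = 1420 × 7200 = 1.02 × 10^7 m³.

V ≈ 1.02 × 10^7 m³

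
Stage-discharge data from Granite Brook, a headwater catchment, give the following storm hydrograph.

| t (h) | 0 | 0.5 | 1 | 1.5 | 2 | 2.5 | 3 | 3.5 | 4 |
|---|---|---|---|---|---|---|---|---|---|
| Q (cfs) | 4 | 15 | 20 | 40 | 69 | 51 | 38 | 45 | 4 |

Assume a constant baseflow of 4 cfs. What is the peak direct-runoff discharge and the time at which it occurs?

Subtracting baseflow gives direct-runoff ordinates: 0.0, 11.0, 16.0, 36.0, 65.0, 47.0, 34.0, 41.0, 0.0 cfs.
The maximum is 65.0 cfs, occurring at the reading for t = 2 h.

Q_p = 65.0 cfs at t = 2 h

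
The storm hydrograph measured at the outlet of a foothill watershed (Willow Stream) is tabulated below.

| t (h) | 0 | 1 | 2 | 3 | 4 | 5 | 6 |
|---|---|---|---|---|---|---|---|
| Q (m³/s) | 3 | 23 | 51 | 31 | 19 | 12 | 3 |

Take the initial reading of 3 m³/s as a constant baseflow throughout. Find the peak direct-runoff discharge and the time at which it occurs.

Q_p = 48.0 m³/s at t = 2 h

Subtracting baseflow gives direct-runoff ordinates: 0.0, 20.0, 48.0, 28.0, 16.0, 9.0, 0.0 m³/s.
The maximum is 48.0 m³/s, occurring at the reading for t = 2 h.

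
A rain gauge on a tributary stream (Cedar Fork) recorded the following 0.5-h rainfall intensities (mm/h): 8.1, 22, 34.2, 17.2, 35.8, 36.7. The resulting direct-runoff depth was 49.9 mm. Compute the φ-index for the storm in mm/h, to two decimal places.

φ ≈ 9.22 mm/h

Only the 5 blocks with intensity above φ contribute runoff: 22, 34.2, 17.2, 35.8, 36.7 mm/h.
Σ(I−φ)·Δt = d  ⇒  (22+34.2+17.2+35.8+36.7 − 5φ)·0.5 = 49.9
φ = (145.9 − 49.9/0.5) / 5 = 9.22 mm/h.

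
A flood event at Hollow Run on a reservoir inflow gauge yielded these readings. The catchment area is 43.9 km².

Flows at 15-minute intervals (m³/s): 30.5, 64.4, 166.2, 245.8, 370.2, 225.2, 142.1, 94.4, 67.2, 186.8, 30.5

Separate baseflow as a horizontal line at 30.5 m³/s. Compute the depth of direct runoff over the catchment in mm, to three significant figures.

d ≈ 26.4 mm

Direct runoff: 0.0, 33.9, 135.7, 215.3, 339.7, 194.7, 111.6, 63.9, 36.7, 156.3, 0.0 m³/s; ΣQ_DR = 1288 m³/s.
V = ΣQ_DR · Δt = 1288 × 900 s = 1.159 × 10^6 m³.
Over A = 43.9 km², depth = V / A = 26.4 mm.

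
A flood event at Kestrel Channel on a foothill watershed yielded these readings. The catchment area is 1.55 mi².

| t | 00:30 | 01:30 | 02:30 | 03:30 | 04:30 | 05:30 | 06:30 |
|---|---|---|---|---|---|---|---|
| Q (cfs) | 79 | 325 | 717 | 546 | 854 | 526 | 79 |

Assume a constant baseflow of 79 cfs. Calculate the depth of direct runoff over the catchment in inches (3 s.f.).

Direct runoff: 0.0, 246.0, 638.0, 467.0, 775.0, 447.0, 0.0 cfs; ΣQ_DR = 2573 cfs.
V = ΣQ_DR · Δt = 2573 × 3600 s = 9.263 × 10^6 ft³.
Over A = 1.55 mi², depth = V / A = 2.57 in.

d ≈ 2.57 in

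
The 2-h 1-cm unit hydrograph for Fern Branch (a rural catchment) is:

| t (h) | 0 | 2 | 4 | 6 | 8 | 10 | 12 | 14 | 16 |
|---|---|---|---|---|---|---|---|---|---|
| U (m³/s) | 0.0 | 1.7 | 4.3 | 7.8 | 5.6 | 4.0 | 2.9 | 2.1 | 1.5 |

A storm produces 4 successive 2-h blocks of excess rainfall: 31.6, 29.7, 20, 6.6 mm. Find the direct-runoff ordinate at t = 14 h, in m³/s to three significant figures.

Q ≈ 26.9 m³/s

By discrete convolution, Q_j = Σ (P_i / 10 mm) · U_{j−i}.
At t = 14 h (j=7): Q = (31.6/10)·2.1 + (29.7/10)·2.9 + (20/10)·4.0 + (6.6/10)·5.6 = 26.9 m³/s.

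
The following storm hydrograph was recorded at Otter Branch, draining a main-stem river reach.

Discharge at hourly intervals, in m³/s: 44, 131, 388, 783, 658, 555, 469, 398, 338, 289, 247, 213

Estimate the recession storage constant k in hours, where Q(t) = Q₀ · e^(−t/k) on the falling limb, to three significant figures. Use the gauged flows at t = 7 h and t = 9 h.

On the falling limb, Q drops from 398 to 289 m³/s between t = 7 h and t = 9 h (Δt = 2 h).
k = −Δt / ln(Q₂/Q₁) = −2 / ln(289/398) = 6.25 h.

k ≈ 6.25 h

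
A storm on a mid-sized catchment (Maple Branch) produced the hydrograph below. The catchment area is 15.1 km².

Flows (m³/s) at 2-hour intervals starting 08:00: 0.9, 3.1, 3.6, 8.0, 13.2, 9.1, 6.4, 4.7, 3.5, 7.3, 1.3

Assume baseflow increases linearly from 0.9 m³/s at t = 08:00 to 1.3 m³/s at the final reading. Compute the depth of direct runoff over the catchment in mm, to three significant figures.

d ≈ 23.4 mm

Direct runoff: 0.00, 2.16, 2.62, 6.98, 12.14, 8.00, 5.26, 3.52, 2.28, 6.04, 0.00 m³/s; ΣQ_DR = 49.00 m³/s.
V = ΣQ_DR · Δt = 49.00 × 7200 s = 3.528 × 10^5 m³.
Over A = 15.1 km², depth = V / A = 23.4 mm.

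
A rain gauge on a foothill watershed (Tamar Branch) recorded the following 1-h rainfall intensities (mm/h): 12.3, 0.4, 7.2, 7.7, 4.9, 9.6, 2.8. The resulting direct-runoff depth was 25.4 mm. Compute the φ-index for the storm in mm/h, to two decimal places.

Only the 5 blocks with intensity above φ contribute runoff: 12.3, 7.2, 7.7, 4.9, 9.6 mm/h.
Σ(I−φ)·Δt = d  ⇒  (12.3+7.2+7.7+4.9+9.6 − 5φ)·1 = 25.4
φ = (41.70 − 25.4/1) / 5 = 3.26 mm/h.

φ ≈ 3.26 mm/h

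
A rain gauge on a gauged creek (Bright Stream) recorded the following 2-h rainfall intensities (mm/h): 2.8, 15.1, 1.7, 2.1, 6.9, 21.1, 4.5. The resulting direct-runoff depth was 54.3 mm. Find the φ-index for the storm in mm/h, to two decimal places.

φ ≈ 5.32 mm/h

Only the 3 blocks with intensity above φ contribute runoff: 15.1, 6.9, 21.1 mm/h.
Σ(I−φ)·Δt = d  ⇒  (15.1+6.9+21.1 − 3φ)·2 = 54.3
φ = (43.10 − 54.3/2) / 3 = 5.32 mm/h.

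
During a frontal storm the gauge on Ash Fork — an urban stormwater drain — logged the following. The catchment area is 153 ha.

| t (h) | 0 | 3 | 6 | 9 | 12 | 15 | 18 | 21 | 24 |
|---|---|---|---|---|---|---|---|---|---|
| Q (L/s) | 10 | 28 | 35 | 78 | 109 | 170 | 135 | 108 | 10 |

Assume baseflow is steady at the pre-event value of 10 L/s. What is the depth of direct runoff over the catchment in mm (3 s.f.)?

Direct runoff: 0.0, 18.0, 25.0, 68.0, 99.0, 160.0, 125.0, 98.0, 0.0 L/s; ΣQ_DR = 593.0 L/s.
V = ΣQ_DR · Δt = 593.0 × 10800 s = 6.404 × 10^6 L.
Over A = 153 ha, depth = V / A = 4.19 mm.

d ≈ 4.19 mm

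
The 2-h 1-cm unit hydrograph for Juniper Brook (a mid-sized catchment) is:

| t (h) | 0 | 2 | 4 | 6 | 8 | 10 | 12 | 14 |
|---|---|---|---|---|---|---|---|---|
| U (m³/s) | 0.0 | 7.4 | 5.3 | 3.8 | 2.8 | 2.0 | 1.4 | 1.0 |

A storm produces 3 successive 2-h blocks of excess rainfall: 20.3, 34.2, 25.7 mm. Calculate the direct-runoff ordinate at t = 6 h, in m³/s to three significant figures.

By discrete convolution, Q_j = Σ (P_i / 10 mm) · U_{j−i}.
At t = 6 h (j=3): Q = (20.3/10)·3.8 + (34.2/10)·5.3 + (25.7/10)·7.4 = 44.9 m³/s.

Q ≈ 44.9 m³/s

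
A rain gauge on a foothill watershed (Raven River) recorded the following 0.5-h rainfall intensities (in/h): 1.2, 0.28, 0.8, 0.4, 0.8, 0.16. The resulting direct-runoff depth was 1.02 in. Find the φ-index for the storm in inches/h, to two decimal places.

Only the 4 blocks with intensity above φ contribute runoff: 1.2, 0.8, 0.4, 0.8 in/h.
Σ(I−φ)·Δt = d  ⇒  (1.2+0.8+0.4+0.8 − 4φ)·0.5 = 1.02
φ = (3.200 − 1.02/0.5) / 4 = 0.29 in/h.

φ ≈ 0.29 in/h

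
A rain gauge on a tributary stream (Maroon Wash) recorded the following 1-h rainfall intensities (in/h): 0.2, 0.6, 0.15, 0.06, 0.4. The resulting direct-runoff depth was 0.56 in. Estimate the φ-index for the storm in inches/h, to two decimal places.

φ ≈ 0.22 in/h

Only the 2 blocks with intensity above φ contribute runoff: 0.6, 0.4 in/h.
Σ(I−φ)·Δt = d  ⇒  (0.6+0.4 − 2φ)·1 = 0.56
φ = (1.000 − 0.56/1) / 2 = 0.22 in/h.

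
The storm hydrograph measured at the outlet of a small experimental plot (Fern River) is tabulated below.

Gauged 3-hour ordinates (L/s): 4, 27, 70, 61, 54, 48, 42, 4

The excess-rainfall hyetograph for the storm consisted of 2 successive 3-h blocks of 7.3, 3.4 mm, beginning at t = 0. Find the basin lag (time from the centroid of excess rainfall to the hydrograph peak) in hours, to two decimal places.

Centroid of excess rainfall: t_c = Σ P_i·t̄_i / ΣP_i = 2.4533 h (block centres at 1.5, 4.5 h).
Hydrograph peak occurs at t = 6 h, so basin lag t_L = 6 − 2.4533 = 3.55 h.

t_L ≈ 3.55 h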